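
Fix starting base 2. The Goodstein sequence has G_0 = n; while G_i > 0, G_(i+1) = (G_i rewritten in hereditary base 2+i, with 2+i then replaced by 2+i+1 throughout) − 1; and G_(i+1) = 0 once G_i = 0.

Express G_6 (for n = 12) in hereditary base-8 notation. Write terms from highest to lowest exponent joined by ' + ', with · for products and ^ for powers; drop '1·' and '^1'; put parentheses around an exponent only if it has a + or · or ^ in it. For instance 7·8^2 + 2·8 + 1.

8^(8 + 1) + 2·8^2 + 8 + 3

12 —HB2→ 2^(2 + 1) + 2^2 —bump→ 3^(3 + 1) + 3^3 = 108 —(−1)→ 107
107 —HB3→ 3^(3 + 1) + 2·3^2 + 2·3 + 2 —bump→ 4^(4 + 1) + 2·4^2 + 2·4 + 2 = 1066 —(−1)→ 1065
1065 —HB4→ 4^(4 + 1) + 2·4^2 + 2·4 + 1 —bump→ 5^(5 + 1) + 2·5^2 + 2·5 + 1 = 15686 —(−1)→ 15685
15685 —HB5→ 5^(5 + 1) + 2·5^2 + 2·5 —bump→ 6^(6 + 1) + 2·6^2 + 2·6 = 280020 —(−1)→ 280019
280019 —HB6→ 6^(6 + 1) + 2·6^2 + 6 + 5 —bump→ 7^(7 + 1) + 2·7^2 + 7 + 5 = 5764911 —(−1)→ 5764910
5764910 —HB7→ 7^(7 + 1) + 2·7^2 + 7 + 4 —bump→ 8^(8 + 1) + 2·8^2 + 8 + 4 = 134217868 —(−1)→ 134217867
134217867 —HB8→ 8^(8 + 1) + 2·8^2 + 8 + 3 —bump→ 9^(9 + 1) + 2·9^2 + 9 + 3 = 3486784575 —(−1)→ 3486784574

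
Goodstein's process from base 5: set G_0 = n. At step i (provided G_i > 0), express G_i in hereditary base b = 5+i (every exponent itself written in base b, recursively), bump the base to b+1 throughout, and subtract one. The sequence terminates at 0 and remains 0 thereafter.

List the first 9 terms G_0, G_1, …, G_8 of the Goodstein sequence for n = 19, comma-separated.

19, 21, 23, 25, 27, 29, 30, 31, 32

i=0: 19 = 3·5 + 4 (b=5); 5→6: 3·6 + 4 = 22; 22−1 = 21
i=1: 21 = 3·6 + 3 (b=6); 6→7: 3·7 + 3 = 24; 24−1 = 23
i=2: 23 = 3·7 + 2 (b=7); 7→8: 3·8 + 2 = 26; 26−1 = 25
i=3: 25 = 3·8 + 1 (b=8); 8→9: 3·9 + 1 = 28; 28−1 = 27
i=4: 27 = 3·9 (b=9); 9→10: 3·10 = 30; 30−1 = 29
i=5: 29 = 2·10 + 9 (b=10); 10→11: 2·11 + 9 = 31; 31−1 = 30
i=6: 30 = 2·11 + 8 (b=11); 11→12: 2·12 + 8 = 32; 32−1 = 31
i=7: 31 = 2·12 + 7 (b=12); 12→13: 2·13 + 7 = 33; 33−1 = 32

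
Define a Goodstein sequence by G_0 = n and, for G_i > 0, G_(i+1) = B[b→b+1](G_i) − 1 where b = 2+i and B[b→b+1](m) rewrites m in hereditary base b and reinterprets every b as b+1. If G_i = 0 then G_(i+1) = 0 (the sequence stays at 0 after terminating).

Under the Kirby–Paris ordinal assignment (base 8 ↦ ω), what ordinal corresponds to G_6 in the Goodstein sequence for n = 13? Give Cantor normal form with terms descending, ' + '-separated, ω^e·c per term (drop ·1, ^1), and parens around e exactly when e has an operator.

step 0: 13 = 2^(2 + 1) + 2^2 + 1; sub 3 for 2: 3^(3 + 1) + 3^3 + 1; = 109; G_1 = 109−1 = 108
step 1: 108 = 3^(3 + 1) + 3^3; sub 4 for 3: 4^(4 + 1) + 4^4; = 1280; G_2 = 1280−1 = 1279
step 2: 1279 = 4^(4 + 1) + 3·4^3 + 3·4^2 + 3·4 + 3; sub 5 for 4: 5^(5 + 1) + 3·5^3 + 3·5^2 + 3·5 + 3; = 16093; G_3 = 16093−1 = 16092
step 3: 16092 = 5^(5 + 1) + 3·5^3 + 3·5^2 + 3·5 + 2; sub 6 for 5: 6^(6 + 1) + 3·6^3 + 3·6^2 + 3·6 + 2; = 280712; G_4 = 280712−1 = 280711
step 4: 280711 = 6^(6 + 1) + 3·6^3 + 3·6^2 + 3·6 + 1; sub 7 for 6: 7^(7 + 1) + 3·7^3 + 3·7^2 + 3·7 + 1; = 5765999; G_5 = 5765999−1 = 5765998
step 5: 5765998 = 7^(7 + 1) + 3·7^3 + 3·7^2 + 3·7; sub 8 for 7: 8^(8 + 1) + 3·8^3 + 3·8^2 + 3·8; = 134219480; G_6 = 134219480−1 = 134219479

ω^(ω + 1) + ω^3·3 + ω^2·3 + ω·2 + 7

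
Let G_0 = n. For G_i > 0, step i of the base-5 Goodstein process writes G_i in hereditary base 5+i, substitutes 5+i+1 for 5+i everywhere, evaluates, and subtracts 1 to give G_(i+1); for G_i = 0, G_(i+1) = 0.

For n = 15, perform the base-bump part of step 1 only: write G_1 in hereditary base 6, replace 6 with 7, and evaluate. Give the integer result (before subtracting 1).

G_0 = 15. HB_5(15) = 3·5. Bump = 18. G_1 = 17.
G_1 = 17. HB_6(17) = 2·6 + 5. Bump = 19. G_2 = 18.

19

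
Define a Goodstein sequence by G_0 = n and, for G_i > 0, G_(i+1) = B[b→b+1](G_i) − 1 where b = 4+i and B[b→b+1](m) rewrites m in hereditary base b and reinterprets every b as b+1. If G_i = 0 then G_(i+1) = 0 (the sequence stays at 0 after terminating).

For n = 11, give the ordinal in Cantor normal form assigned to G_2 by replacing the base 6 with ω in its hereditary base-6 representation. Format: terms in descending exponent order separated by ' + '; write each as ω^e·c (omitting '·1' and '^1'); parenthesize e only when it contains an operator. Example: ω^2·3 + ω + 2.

[0] 11 ≡ 2·4 + 3 (base 4). Lift 5: 13. −1: 12.
[1] 12 ≡ 2·5 + 2 (base 5). Lift 6: 14. −1: 13.
[2] 13 ≡ 2·6 + 1 (base 6). Lift 7: 15. −1: 14.

ω·2 + 1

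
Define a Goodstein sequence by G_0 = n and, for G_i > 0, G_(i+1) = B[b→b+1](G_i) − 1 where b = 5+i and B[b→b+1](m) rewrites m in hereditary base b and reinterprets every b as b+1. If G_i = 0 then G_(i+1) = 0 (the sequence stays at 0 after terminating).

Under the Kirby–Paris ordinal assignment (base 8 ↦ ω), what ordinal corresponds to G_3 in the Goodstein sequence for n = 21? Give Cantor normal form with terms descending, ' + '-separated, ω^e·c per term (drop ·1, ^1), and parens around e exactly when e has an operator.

i=0: 21 = 4·5 + 1 (b=5); 5→6: 4·6 + 1 = 25; 25−1 = 24
i=1: 24 = 4·6 (b=6); 6→7: 4·7 = 28; 28−1 = 27
i=2: 27 = 3·7 + 6 (b=7); 7→8: 3·8 + 6 = 30; 30−1 = 29
i=3: 29 = 3·8 + 5 (b=8); 8→9: 3·9 + 5 = 32; 32−1 = 31

ω·3 + 5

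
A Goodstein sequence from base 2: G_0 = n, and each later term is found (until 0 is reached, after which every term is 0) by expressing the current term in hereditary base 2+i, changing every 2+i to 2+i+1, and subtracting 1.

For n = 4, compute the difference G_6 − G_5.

30

G_0 = 4. HB_2(4) = 2^2. Bump = 27. G_1 = 26.
G_1 = 26. HB_3(26) = 2·3^2 + 2·3 + 2. Bump = 42. G_2 = 41.
G_2 = 41. HB_4(41) = 2·4^2 + 2·4 + 1. Bump = 61. G_3 = 60.
G_3 = 60. HB_5(60) = 2·5^2 + 2·5. Bump = 84. G_4 = 83.
G_4 = 83. HB_6(83) = 2·6^2 + 6 + 5. Bump = 110. G_5 = 109.
G_5 = 109. HB_7(109) = 2·7^2 + 7 + 4. Bump = 140. G_6 = 139.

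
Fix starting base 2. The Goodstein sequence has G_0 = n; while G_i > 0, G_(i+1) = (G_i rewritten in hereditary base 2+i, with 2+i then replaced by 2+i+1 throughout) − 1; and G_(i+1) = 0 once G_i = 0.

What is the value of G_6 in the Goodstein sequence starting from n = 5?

1751

base 2: 5 = 2^2 + 1; at 3: 3^3 + 1 = 28; next = 27
base 3: 27 = 3^3; at 4: 4^4 = 256; next = 255
base 4: 255 = 3·4^3 + 3·4^2 + 3·4 + 3; at 5: 3·5^3 + 3·5^2 + 3·5 + 3 = 468; next = 467
base 5: 467 = 3·5^3 + 3·5^2 + 3·5 + 2; at 6: 3·6^3 + 3·6^2 + 3·6 + 2 = 776; next = 775
base 6: 775 = 3·6^3 + 3·6^2 + 3·6 + 1; at 7: 3·7^3 + 3·7^2 + 3·7 + 1 = 1198; next = 1197
base 7: 1197 = 3·7^3 + 3·7^2 + 3·7; at 8: 3·8^3 + 3·8^2 + 3·8 = 1752; next = 1751
base 8: 1751 = 3·8^3 + 3·8^2 + 2·8 + 7; at 9: 3·9^3 + 3·9^2 + 2·9 + 7 = 2455; next = 2454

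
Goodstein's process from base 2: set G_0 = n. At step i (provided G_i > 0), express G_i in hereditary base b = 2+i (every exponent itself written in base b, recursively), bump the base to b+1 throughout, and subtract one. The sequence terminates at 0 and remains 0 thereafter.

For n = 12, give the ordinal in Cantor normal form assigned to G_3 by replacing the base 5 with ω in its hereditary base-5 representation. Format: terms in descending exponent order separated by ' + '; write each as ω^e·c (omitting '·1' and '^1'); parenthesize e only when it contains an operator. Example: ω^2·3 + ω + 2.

G_0 = 12. HB_2(12) = 2^(2 + 1) + 2^2. Bump = 108. G_1 = 107.
G_1 = 107. HB_3(107) = 3^(3 + 1) + 2·3^2 + 2·3 + 2. Bump = 1066. G_2 = 1065.
G_2 = 1065. HB_4(1065) = 4^(4 + 1) + 2·4^2 + 2·4 + 1. Bump = 15686. G_3 = 15685.
G_3 = 15685. HB_5(15685) = 5^(5 + 1) + 2·5^2 + 2·5. Bump = 280020. G_4 = 280019.

ω^(ω + 1) + ω^2·2 + ω·2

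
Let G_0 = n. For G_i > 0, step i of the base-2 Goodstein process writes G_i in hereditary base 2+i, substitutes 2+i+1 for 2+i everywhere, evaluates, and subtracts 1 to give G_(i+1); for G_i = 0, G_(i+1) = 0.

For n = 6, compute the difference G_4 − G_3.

6 —HB2→ 2^2 + 2 —bump→ 3^3 + 3 = 30 —(−1)→ 29
29 —HB3→ 3^3 + 2 —bump→ 4^4 + 2 = 258 —(−1)→ 257
257 —HB4→ 4^4 + 1 —bump→ 5^5 + 1 = 3126 —(−1)→ 3125
3125 —HB5→ 5^5 —bump→ 6^6 = 46656 —(−1)→ 46655

43530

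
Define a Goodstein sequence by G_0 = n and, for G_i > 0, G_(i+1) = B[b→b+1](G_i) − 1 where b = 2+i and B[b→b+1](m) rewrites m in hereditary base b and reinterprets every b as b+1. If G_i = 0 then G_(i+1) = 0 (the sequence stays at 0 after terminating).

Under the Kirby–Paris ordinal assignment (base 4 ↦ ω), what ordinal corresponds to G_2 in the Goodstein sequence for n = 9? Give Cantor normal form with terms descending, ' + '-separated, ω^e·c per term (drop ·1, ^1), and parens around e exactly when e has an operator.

9 —HB2→ 2^(2 + 1) + 1 —bump→ 3^(3 + 1) + 1 = 82 —(−1)→ 81
81 —HB3→ 3^(3 + 1) —bump→ 4^(4 + 1) = 1024 —(−1)→ 1023
1023 —HB4→ 3·4^4 + 3·4^3 + 3·4^2 + 3·4 + 3 —bump→ 3·5^5 + 3·5^3 + 3·5^2 + 3·5 + 3 = 9843 —(−1)→ 9842

ω^ω·3 + ω^3·3 + ω^2·3 + ω·3 + 3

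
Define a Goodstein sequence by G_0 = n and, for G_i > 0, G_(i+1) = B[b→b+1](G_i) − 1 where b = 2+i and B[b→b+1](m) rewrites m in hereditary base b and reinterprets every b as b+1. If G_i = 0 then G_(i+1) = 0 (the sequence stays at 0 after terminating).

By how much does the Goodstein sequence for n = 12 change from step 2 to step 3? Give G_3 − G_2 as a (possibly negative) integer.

14620

G_0=12  [base 2] 2^(2 + 1) + 2^2  →[2↦3]→  3^(3 + 1) + 3^3 = 108  −1 ⇒ G_1=107
G_1=107  [base 3] 3^(3 + 1) + 2·3^2 + 2·3 + 2  →[3↦4]→  4^(4 + 1) + 2·4^2 + 2·4 + 2 = 1066  −1 ⇒ G_2=1065
G_2=1065  [base 4] 4^(4 + 1) + 2·4^2 + 2·4 + 1  →[4↦5]→  5^(5 + 1) + 2·5^2 + 2·5 + 1 = 15686  −1 ⇒ G_3=15685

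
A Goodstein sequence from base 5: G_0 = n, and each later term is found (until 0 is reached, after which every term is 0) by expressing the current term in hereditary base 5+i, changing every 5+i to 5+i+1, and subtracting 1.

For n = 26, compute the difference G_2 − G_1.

26 —HB5→ 5^2 + 1 —bump→ 6^2 + 1 = 37 —(−1)→ 36
36 —HB6→ 6^2 —bump→ 7^2 = 49 —(−1)→ 48

12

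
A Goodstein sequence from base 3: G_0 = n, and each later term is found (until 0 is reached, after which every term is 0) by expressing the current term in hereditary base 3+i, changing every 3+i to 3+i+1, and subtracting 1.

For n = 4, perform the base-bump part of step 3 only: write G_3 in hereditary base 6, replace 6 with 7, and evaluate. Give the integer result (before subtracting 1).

base 3: 4 = 3 + 1; at 4: 4 + 1 = 5; next = 4
base 4: 4 = 4; at 5: 5 = 5; next = 4
base 5: 4 = 4; at 6: 4 = 4; next = 3
base 6: 3 = 3; at 7: 3 = 3; next = 2

3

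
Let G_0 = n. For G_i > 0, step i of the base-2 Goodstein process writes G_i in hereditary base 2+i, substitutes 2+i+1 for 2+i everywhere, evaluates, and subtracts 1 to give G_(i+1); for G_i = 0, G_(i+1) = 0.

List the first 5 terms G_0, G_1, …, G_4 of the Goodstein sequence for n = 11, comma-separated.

11 —HB2→ 2^(2 + 1) + 2 + 1 —bump→ 3^(3 + 1) + 3 + 1 = 85 —(−1)→ 84
84 —HB3→ 3^(3 + 1) + 3 —bump→ 4^(4 + 1) + 4 = 1028 —(−1)→ 1027
1027 —HB4→ 4^(4 + 1) + 3 —bump→ 5^(5 + 1) + 3 = 15628 —(−1)→ 15627
15627 —HB5→ 5^(5 + 1) + 2 —bump→ 6^(6 + 1) + 2 = 279938 —(−1)→ 279937

11, 84, 1027, 15627, 279937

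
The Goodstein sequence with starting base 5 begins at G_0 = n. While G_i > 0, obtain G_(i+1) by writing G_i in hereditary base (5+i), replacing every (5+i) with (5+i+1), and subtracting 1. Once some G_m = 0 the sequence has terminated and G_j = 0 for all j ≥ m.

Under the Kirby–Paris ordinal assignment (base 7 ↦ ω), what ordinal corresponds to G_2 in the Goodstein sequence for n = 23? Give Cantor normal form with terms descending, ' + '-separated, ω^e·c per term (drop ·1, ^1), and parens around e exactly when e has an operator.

ω·4 + 1

G_0 = 23. HB_5(23) = 4·5 + 3. Bump = 27. G_1 = 26.
G_1 = 26. HB_6(26) = 4·6 + 2. Bump = 30. G_2 = 29.
G_2 = 29. HB_7(29) = 4·7 + 1. Bump = 33. G_3 = 32.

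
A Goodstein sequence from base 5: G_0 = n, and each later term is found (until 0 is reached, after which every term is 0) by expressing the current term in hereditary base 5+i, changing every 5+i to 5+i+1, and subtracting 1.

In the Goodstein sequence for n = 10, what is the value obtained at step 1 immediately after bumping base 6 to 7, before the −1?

12

10 —HB5→ 2·5 —bump→ 2·6 = 12 —(−1)→ 11
11 —HB6→ 6 + 5 —bump→ 7 + 5 = 12 —(−1)→ 11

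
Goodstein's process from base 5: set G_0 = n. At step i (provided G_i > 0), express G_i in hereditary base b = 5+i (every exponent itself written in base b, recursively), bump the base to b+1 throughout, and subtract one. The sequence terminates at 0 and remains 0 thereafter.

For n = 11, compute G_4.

G_0 = 11. HB_5(11) = 2·5 + 1. Bump = 13. G_1 = 12.
G_1 = 12. HB_6(12) = 2·6. Bump = 14. G_2 = 13.
G_2 = 13. HB_7(13) = 7 + 6. Bump = 14. G_3 = 13.
G_3 = 13. HB_8(13) = 8 + 5. Bump = 14. G_4 = 13.
G_4 = 13. HB_9(13) = 9 + 4. Bump = 14. G_5 = 13.

13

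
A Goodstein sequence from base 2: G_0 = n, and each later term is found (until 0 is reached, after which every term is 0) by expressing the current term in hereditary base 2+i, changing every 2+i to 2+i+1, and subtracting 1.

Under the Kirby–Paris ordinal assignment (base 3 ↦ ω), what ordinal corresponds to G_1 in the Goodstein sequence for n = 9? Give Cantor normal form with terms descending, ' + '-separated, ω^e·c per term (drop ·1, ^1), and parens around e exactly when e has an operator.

step 0: 9 = 2^(2 + 1) + 1; sub 3 for 2: 3^(3 + 1) + 1; = 82; G_1 = 82−1 = 81
step 1: 81 = 3^(3 + 1); sub 4 for 3: 4^(4 + 1); = 1024; G_2 = 1024−1 = 1023

ω^(ω + 1)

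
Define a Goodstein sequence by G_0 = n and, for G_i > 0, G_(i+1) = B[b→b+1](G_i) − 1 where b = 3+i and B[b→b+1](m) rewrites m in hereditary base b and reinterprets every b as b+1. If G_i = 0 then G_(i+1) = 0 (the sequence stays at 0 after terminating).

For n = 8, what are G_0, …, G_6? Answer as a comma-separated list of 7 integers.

8, 9, 10, 11, 11, 11, 11

G_0=8  [base 3] 2·3 + 2  →[3↦4]→  2·4 + 2 = 10  −1 ⇒ G_1=9
G_1=9  [base 4] 2·4 + 1  →[4↦5]→  2·5 + 1 = 11  −1 ⇒ G_2=10
G_2=10  [base 5] 2·5  →[5↦6]→  2·6 = 12  −1 ⇒ G_3=11
G_3=11  [base 6] 6 + 5  →[6↦7]→  7 + 5 = 12  −1 ⇒ G_4=11
G_4=11  [base 7] 7 + 4  →[7↦8]→  8 + 4 = 12  −1 ⇒ G_5=11
G_5=11  [base 8] 8 + 3  →[8↦9]→  9 + 3 = 12  −1 ⇒ G_6=11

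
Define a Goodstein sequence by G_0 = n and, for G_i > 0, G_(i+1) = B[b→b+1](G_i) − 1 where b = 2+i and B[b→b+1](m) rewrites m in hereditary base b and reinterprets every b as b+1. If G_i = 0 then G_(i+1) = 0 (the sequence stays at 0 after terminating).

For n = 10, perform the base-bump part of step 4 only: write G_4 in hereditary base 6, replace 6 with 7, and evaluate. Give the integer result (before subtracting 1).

base 2: 10 = 2^(2 + 1) + 2; at 3: 3^(3 + 1) + 3 = 84; next = 83
base 3: 83 = 3^(3 + 1) + 2; at 4: 4^(4 + 1) + 2 = 1026; next = 1025
base 4: 1025 = 4^(4 + 1) + 1; at 5: 5^(5 + 1) + 1 = 15626; next = 15625
base 5: 15625 = 5^(5 + 1); at 6: 6^(6 + 1) = 279936; next = 279935
base 6: 279935 = 5·6^6 + 5·6^5 + 5·6^4 + 5·6^3 + 5·6^2 + 5·6 + 5; at 7: 5·7^7 + 5·7^5 + 5·7^4 + 5·7^3 + 5·7^2 + 5·7 + 5 = 4215755; next = 4215754

4215755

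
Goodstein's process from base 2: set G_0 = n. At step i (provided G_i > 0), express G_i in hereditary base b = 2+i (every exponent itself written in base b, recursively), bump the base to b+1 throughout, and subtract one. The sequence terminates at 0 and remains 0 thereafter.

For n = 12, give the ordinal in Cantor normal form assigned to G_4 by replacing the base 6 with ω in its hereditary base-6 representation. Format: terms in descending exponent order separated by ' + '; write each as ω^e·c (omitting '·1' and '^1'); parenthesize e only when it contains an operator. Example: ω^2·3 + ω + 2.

12 —HB2→ 2^(2 + 1) + 2^2 —bump→ 3^(3 + 1) + 3^3 = 108 —(−1)→ 107
107 —HB3→ 3^(3 + 1) + 2·3^2 + 2·3 + 2 —bump→ 4^(4 + 1) + 2·4^2 + 2·4 + 2 = 1066 —(−1)→ 1065
1065 —HB4→ 4^(4 + 1) + 2·4^2 + 2·4 + 1 —bump→ 5^(5 + 1) + 2·5^2 + 2·5 + 1 = 15686 —(−1)→ 15685
15685 —HB5→ 5^(5 + 1) + 2·5^2 + 2·5 —bump→ 6^(6 + 1) + 2·6^2 + 2·6 = 280020 —(−1)→ 280019

ω^(ω + 1) + ω^2·2 + ω + 5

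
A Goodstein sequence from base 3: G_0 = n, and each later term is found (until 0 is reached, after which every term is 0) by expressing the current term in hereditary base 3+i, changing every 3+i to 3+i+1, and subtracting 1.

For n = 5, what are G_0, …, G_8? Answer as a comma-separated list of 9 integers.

G_0 = 5. HB_3(5) = 3 + 2. Bump = 6. G_1 = 5.
G_1 = 5. HB_4(5) = 4 + 1. Bump = 6. G_2 = 5.
G_2 = 5. HB_5(5) = 5. Bump = 6. G_3 = 5.
G_3 = 5. HB_6(5) = 5. Bump = 5. G_4 = 4.
G_4 = 4. HB_7(4) = 4. Bump = 4. G_5 = 3.
G_5 = 3. HB_8(3) = 3. Bump = 3. G_6 = 2.
G_6 = 2. HB_9(2) = 2. Bump = 2. G_7 = 1.
G_7 = 1. HB_10(1) = 1. Bump = 1. G_8 = 0.

5, 5, 5, 5, 4, 3, 2, 1, 0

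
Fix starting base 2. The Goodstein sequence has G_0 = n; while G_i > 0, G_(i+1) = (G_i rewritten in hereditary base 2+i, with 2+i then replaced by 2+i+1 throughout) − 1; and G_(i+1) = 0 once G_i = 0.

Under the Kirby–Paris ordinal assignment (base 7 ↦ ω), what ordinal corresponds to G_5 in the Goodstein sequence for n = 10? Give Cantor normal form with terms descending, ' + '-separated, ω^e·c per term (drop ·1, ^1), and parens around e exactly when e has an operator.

10 —HB2→ 2^(2 + 1) + 2 —bump→ 3^(3 + 1) + 3 = 84 —(−1)→ 83
83 —HB3→ 3^(3 + 1) + 2 —bump→ 4^(4 + 1) + 2 = 1026 —(−1)→ 1025
1025 —HB4→ 4^(4 + 1) + 1 —bump→ 5^(5 + 1) + 1 = 15626 —(−1)→ 15625
15625 —HB5→ 5^(5 + 1) —bump→ 6^(6 + 1) = 279936 —(−1)→ 279935
279935 —HB6→ 5·6^6 + 5·6^5 + 5·6^4 + 5·6^3 + 5·6^2 + 5·6 + 5 —bump→ 5·7^7 + 5·7^5 + 5·7^4 + 5·7^3 + 5·7^2 + 5·7 + 5 = 4215755 —(−1)→ 4215754
4215754 —HB7→ 5·7^7 + 5·7^5 + 5·7^4 + 5·7^3 + 5·7^2 + 5·7 + 4 —bump→ 5·8^8 + 5·8^5 + 5·8^4 + 5·8^3 + 5·8^2 + 5·8 + 4 = 84073324 —(−1)→ 84073323

ω^ω·5 + ω^5·5 + ω^4·5 + ω^3·5 + ω^2·5 + ω·5 + 4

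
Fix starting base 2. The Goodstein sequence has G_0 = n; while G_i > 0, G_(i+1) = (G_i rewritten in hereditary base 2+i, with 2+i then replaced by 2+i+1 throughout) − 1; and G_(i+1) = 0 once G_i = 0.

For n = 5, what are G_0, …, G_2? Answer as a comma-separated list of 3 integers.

i=0: 5 = 2^2 + 1 (b=2); 2→3: 3^3 + 1 = 28; 28−1 = 27
i=1: 27 = 3^3 (b=3); 3→4: 4^4 = 256; 256−1 = 255

5, 27, 255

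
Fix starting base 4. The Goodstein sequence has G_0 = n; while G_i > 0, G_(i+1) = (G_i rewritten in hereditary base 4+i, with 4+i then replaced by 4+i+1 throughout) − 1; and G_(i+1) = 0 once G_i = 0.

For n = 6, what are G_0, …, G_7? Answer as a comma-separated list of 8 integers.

(0) 6|_4 = 4 + 2 ↦ 5 + 2|_5 = 7 ⇒ 6
(1) 6|_5 = 5 + 1 ↦ 6 + 1|_6 = 7 ⇒ 6
(2) 6|_6 = 6 ↦ 7|_7 = 7 ⇒ 6
(3) 6|_7 = 6 ↦ 6|_8 = 6 ⇒ 5
(4) 5|_8 = 5 ↦ 5|_9 = 5 ⇒ 4
(5) 4|_9 = 4 ↦ 4|_10 = 4 ⇒ 3
(6) 3|_10 = 3 ↦ 3|_11 = 3 ⇒ 2

6, 6, 6, 6, 5, 4, 3, 2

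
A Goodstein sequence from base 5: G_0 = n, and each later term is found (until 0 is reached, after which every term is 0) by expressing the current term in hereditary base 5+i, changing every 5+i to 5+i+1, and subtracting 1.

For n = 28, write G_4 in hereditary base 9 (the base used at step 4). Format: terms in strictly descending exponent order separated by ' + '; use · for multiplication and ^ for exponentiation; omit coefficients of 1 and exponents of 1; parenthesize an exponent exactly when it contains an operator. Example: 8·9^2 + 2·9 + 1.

8·9 + 8

G_0 = 28. HB_5(28) = 5^2 + 3. Bump = 39. G_1 = 38.
G_1 = 38. HB_6(38) = 6^2 + 2. Bump = 51. G_2 = 50.
G_2 = 50. HB_7(50) = 7^2 + 1. Bump = 65. G_3 = 64.
G_3 = 64. HB_8(64) = 8^2. Bump = 81. G_4 = 80.
G_4 = 80. HB_9(80) = 8·9 + 8. Bump = 88. G_5 = 87.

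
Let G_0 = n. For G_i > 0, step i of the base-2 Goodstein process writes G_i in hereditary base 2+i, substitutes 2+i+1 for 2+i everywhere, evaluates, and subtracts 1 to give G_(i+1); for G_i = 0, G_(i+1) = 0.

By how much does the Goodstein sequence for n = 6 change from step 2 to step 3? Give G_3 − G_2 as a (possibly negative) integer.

2868

step 0: 6 = 2^2 + 2; sub 3 for 2: 3^3 + 3; = 30; G_1 = 30−1 = 29
step 1: 29 = 3^3 + 2; sub 4 for 3: 4^4 + 2; = 258; G_2 = 258−1 = 257
step 2: 257 = 4^4 + 1; sub 5 for 4: 5^5 + 1; = 3126; G_3 = 3126−1 = 3125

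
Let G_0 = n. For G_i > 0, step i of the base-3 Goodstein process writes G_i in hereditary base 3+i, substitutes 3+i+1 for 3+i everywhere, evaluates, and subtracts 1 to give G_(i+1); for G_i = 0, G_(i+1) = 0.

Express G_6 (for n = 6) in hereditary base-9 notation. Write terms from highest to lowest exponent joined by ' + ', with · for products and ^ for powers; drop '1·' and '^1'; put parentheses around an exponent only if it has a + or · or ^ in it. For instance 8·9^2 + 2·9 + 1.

base 3: 6 = 2·3; at 4: 2·4 = 8; next = 7
base 4: 7 = 4 + 3; at 5: 5 + 3 = 8; next = 7
base 5: 7 = 5 + 2; at 6: 6 + 2 = 8; next = 7
base 6: 7 = 6 + 1; at 7: 7 + 1 = 8; next = 7
base 7: 7 = 7; at 8: 8 = 8; next = 7
base 8: 7 = 7; at 9: 7 = 7; next = 6
base 9: 6 = 6; at 10: 6 = 6; next = 5

6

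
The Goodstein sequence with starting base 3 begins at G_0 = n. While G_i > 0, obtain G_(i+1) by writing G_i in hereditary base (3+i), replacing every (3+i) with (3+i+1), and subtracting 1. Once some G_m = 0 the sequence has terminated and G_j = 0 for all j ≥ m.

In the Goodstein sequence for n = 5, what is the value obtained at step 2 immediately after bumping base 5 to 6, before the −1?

5 —HB3→ 3 + 2 —bump→ 4 + 2 = 6 —(−1)→ 5
5 —HB4→ 4 + 1 —bump→ 5 + 1 = 6 —(−1)→ 5
5 —HB5→ 5 —bump→ 6 = 6 —(−1)→ 5

6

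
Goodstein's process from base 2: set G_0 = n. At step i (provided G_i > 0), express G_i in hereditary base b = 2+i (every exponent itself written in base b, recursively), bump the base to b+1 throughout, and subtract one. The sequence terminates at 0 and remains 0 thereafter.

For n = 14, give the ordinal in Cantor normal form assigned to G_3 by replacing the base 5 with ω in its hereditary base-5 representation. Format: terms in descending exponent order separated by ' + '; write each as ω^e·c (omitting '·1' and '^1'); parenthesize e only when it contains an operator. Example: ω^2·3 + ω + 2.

ω^(ω + 1) + ω^ω

14 —HB2→ 2^(2 + 1) + 2^2 + 2 —bump→ 3^(3 + 1) + 3^3 + 3 = 111 —(−1)→ 110
110 —HB3→ 3^(3 + 1) + 3^3 + 2 —bump→ 4^(4 + 1) + 4^4 + 2 = 1282 —(−1)→ 1281
1281 —HB4→ 4^(4 + 1) + 4^4 + 1 —bump→ 5^(5 + 1) + 5^5 + 1 = 18751 —(−1)→ 18750
18750 —HB5→ 5^(5 + 1) + 5^5 —bump→ 6^(6 + 1) + 6^6 = 326592 —(−1)→ 326591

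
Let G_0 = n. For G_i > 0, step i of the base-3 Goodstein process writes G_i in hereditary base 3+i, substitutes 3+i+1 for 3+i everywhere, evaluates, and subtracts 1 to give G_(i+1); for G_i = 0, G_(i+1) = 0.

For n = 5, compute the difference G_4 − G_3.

-1

i=0: 5 = 3 + 2 (b=3); 3→4: 4 + 2 = 6; 6−1 = 5
i=1: 5 = 4 + 1 (b=4); 4→5: 5 + 1 = 6; 6−1 = 5
i=2: 5 = 5 (b=5); 5→6: 6 = 6; 6−1 = 5
i=3: 5 = 5 (b=6); 6→7: 5 = 5; 5−1 = 4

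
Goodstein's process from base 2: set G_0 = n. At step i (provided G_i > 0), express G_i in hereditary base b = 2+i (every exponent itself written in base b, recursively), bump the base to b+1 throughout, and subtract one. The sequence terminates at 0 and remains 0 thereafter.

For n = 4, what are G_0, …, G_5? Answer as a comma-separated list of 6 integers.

(0) 4|_2 = 2^2 ↦ 3^3|_3 = 27 ⇒ 26
(1) 26|_3 = 2·3^2 + 2·3 + 2 ↦ 2·4^2 + 2·4 + 2|_4 = 42 ⇒ 41
(2) 41|_4 = 2·4^2 + 2·4 + 1 ↦ 2·5^2 + 2·5 + 1|_5 = 61 ⇒ 60
(3) 60|_5 = 2·5^2 + 2·5 ↦ 2·6^2 + 2·6|_6 = 84 ⇒ 83
(4) 83|_6 = 2·6^2 + 6 + 5 ↦ 2·7^2 + 7 + 5|_7 = 110 ⇒ 109

4, 26, 41, 60, 83, 109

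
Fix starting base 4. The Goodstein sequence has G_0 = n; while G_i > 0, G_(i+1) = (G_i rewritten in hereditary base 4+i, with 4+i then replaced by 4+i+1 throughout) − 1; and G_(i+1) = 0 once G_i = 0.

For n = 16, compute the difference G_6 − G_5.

(0) 16|_4 = 4^2 ↦ 5^2|_5 = 25 ⇒ 24
(1) 24|_5 = 4·5 + 4 ↦ 4·6 + 4|_6 = 28 ⇒ 27
(2) 27|_6 = 4·6 + 3 ↦ 4·7 + 3|_7 = 31 ⇒ 30
(3) 30|_7 = 4·7 + 2 ↦ 4·8 + 2|_8 = 34 ⇒ 33
(4) 33|_8 = 4·8 + 1 ↦ 4·9 + 1|_9 = 37 ⇒ 36
(5) 36|_9 = 4·9 ↦ 4·10|_10 = 40 ⇒ 39

3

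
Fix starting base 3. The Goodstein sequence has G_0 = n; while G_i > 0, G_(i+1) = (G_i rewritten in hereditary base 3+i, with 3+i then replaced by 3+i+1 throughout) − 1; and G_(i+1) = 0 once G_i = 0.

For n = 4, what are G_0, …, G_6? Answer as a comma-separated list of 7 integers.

4 —HB3→ 3 + 1 —bump→ 4 + 1 = 5 —(−1)→ 4
4 —HB4→ 4 —bump→ 5 = 5 —(−1)→ 4
4 —HB5→ 4 —bump→ 4 = 4 —(−1)→ 3
3 —HB6→ 3 —bump→ 3 = 3 —(−1)→ 2
2 —HB7→ 2 —bump→ 2 = 2 —(−1)→ 1
1 —HB8→ 1 —bump→ 1 = 1 —(−1)→ 0

4, 4, 4, 3, 2, 1, 0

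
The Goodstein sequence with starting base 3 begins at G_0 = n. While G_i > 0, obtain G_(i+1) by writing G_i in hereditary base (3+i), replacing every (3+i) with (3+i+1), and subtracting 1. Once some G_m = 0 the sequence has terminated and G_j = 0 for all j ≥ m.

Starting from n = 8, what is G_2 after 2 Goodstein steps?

(0) 8|_3 = 2·3 + 2 ↦ 2·4 + 2|_4 = 10 ⇒ 9
(1) 9|_4 = 2·4 + 1 ↦ 2·5 + 1|_5 = 11 ⇒ 10
(2) 10|_5 = 2·5 ↦ 2·6|_6 = 12 ⇒ 11

10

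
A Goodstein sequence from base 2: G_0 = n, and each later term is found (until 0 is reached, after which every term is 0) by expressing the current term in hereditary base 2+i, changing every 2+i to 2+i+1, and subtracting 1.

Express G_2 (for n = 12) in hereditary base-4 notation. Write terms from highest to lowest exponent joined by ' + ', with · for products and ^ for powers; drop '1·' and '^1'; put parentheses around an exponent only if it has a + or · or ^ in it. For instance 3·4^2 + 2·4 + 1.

4^(4 + 1) + 2·4^2 + 2·4 + 1

G_0=12  [base 2] 2^(2 + 1) + 2^2  →[2↦3]→  3^(3 + 1) + 3^3 = 108  −1 ⇒ G_1=107
G_1=107  [base 3] 3^(3 + 1) + 2·3^2 + 2·3 + 2  →[3↦4]→  4^(4 + 1) + 2·4^2 + 2·4 + 2 = 1066  −1 ⇒ G_2=1065
G_2=1065  [base 4] 4^(4 + 1) + 2·4^2 + 2·4 + 1  →[4↦5]→  5^(5 + 1) + 2·5^2 + 2·5 + 1 = 15686  −1 ⇒ G_3=15685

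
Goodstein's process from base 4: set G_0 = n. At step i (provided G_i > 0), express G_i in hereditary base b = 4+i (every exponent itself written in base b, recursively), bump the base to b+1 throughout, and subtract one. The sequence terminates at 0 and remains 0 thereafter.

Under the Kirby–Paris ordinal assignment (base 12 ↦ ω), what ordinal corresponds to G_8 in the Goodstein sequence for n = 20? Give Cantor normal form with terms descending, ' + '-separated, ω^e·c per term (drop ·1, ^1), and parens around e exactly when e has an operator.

(0) 20|_4 = 4^2 + 4 ↦ 5^2 + 5|_5 = 30 ⇒ 29
(1) 29|_5 = 5^2 + 4 ↦ 6^2 + 4|_6 = 40 ⇒ 39
(2) 39|_6 = 6^2 + 3 ↦ 7^2 + 3|_7 = 52 ⇒ 51
(3) 51|_7 = 7^2 + 2 ↦ 8^2 + 2|_8 = 66 ⇒ 65
(4) 65|_8 = 8^2 + 1 ↦ 9^2 + 1|_9 = 82 ⇒ 81
(5) 81|_9 = 9^2 ↦ 10^2|_10 = 100 ⇒ 99
(6) 99|_10 = 9·10 + 9 ↦ 9·11 + 9|_11 = 108 ⇒ 107
(7) 107|_11 = 9·11 + 8 ↦ 9·12 + 8|_12 = 116 ⇒ 115
(8) 115|_12 = 9·12 + 7 ↦ 9·13 + 7|_13 = 124 ⇒ 123

ω·9 + 7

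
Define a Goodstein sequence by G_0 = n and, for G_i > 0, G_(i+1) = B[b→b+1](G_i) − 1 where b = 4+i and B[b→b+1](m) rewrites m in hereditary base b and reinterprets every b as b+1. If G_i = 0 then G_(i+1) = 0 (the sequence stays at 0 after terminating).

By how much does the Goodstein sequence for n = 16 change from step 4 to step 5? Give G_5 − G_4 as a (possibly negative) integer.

3

base 4: 16 = 4^2; at 5: 5^2 = 25; next = 24
base 5: 24 = 4·5 + 4; at 6: 4·6 + 4 = 28; next = 27
base 6: 27 = 4·6 + 3; at 7: 4·7 + 3 = 31; next = 30
base 7: 30 = 4·7 + 2; at 8: 4·8 + 2 = 34; next = 33
base 8: 33 = 4·8 + 1; at 9: 4·9 + 1 = 37; next = 36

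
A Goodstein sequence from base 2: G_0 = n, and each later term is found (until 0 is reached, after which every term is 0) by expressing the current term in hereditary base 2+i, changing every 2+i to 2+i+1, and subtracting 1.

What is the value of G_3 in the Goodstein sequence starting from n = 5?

i=0: 5 = 2^2 + 1 (b=2); 2→3: 3^3 + 1 = 28; 28−1 = 27
i=1: 27 = 3^3 (b=3); 3→4: 4^4 = 256; 256−1 = 255
i=2: 255 = 3·4^3 + 3·4^2 + 3·4 + 3 (b=4); 4→5: 3·5^3 + 3·5^2 + 3·5 + 3 = 468; 468−1 = 467
i=3: 467 = 3·5^3 + 3·5^2 + 3·5 + 2 (b=5); 5→6: 3·6^3 + 3·6^2 + 3·6 + 2 = 776; 776−1 = 775

467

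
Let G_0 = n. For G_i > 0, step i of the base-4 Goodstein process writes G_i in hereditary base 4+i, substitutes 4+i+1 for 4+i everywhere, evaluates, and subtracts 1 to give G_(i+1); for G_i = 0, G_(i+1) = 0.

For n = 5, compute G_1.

5

G_0=5  [base 4] 4 + 1  →[4↦5]→  5 + 1 = 6  −1 ⇒ G_1=5
G_1=5  [base 5] 5  →[5↦6]→  6 = 6  −1 ⇒ G_2=5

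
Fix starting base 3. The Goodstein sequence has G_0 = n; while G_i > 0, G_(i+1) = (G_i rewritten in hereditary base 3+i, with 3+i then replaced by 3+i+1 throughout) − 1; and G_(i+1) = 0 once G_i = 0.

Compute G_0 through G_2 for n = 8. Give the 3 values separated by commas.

step 0: 8 = 2·3 + 2; sub 4 for 3: 2·4 + 2; = 10; G_1 = 10−1 = 9
step 1: 9 = 2·4 + 1; sub 5 for 4: 2·5 + 1; = 11; G_2 = 11−1 = 10

8, 9, 10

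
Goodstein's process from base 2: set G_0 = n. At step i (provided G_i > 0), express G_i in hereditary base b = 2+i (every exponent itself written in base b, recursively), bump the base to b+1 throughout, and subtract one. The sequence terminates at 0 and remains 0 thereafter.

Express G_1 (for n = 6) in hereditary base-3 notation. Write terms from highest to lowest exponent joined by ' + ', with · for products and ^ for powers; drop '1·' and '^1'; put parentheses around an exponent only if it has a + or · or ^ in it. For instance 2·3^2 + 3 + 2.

G_0 = 6. HB_2(6) = 2^2 + 2. Bump = 30. G_1 = 29.
G_1 = 29. HB_3(29) = 3^3 + 2. Bump = 258. G_2 = 257.

3^3 + 2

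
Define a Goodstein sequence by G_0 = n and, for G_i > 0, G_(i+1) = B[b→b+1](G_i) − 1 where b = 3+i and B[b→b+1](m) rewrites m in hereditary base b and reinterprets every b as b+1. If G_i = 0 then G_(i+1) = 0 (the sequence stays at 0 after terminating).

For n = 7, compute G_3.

9

G_0 = 7. HB_3(7) = 2·3 + 1. Bump = 9. G_1 = 8.
G_1 = 8. HB_4(8) = 2·4. Bump = 10. G_2 = 9.
G_2 = 9. HB_5(9) = 5 + 4. Bump = 10. G_3 = 9.
G_3 = 9. HB_6(9) = 6 + 3. Bump = 10. G_4 = 9.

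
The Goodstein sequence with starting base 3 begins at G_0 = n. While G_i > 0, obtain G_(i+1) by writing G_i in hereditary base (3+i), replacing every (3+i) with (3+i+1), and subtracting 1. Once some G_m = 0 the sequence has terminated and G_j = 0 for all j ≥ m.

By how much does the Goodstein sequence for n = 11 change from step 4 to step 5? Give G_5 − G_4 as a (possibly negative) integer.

4

G_0=11  [base 3] 3^2 + 2  →[3↦4]→  4^2 + 2 = 18  −1 ⇒ G_1=17
G_1=17  [base 4] 4^2 + 1  →[4↦5]→  5^2 + 1 = 26  −1 ⇒ G_2=25
G_2=25  [base 5] 5^2  →[5↦6]→  6^2 = 36  −1 ⇒ G_3=35
G_3=35  [base 6] 5·6 + 5  →[6↦7]→  5·7 + 5 = 40  −1 ⇒ G_4=39
G_4=39  [base 7] 5·7 + 4  →[7↦8]→  5·8 + 4 = 44  −1 ⇒ G_5=43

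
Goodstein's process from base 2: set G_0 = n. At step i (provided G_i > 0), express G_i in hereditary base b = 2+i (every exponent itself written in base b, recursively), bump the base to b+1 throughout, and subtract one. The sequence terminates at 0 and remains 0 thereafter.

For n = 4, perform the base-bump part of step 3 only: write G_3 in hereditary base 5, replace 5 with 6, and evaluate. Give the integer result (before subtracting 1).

G_0 = 4. HB_2(4) = 2^2. Bump = 27. G_1 = 26.
G_1 = 26. HB_3(26) = 2·3^2 + 2·3 + 2. Bump = 42. G_2 = 41.
G_2 = 41. HB_4(41) = 2·4^2 + 2·4 + 1. Bump = 61. G_3 = 60.
G_3 = 60. HB_5(60) = 2·5^2 + 2·5. Bump = 84. G_4 = 83.

84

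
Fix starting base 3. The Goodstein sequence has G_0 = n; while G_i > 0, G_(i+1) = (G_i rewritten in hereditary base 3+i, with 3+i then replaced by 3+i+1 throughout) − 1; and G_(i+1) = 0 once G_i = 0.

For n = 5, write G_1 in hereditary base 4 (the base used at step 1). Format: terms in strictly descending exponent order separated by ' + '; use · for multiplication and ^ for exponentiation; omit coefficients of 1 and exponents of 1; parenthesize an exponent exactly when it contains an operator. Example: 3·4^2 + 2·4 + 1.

G_0 = 5. HB_3(5) = 3 + 2. Bump = 6. G_1 = 5.
G_1 = 5. HB_4(5) = 4 + 1. Bump = 6. G_2 = 5.

4 + 1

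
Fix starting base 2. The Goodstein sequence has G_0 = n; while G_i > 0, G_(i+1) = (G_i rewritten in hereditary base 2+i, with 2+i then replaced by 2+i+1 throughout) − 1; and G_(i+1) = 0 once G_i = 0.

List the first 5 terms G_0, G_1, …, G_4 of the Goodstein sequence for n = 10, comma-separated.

G_0=10  [base 2] 2^(2 + 1) + 2  →[2↦3]→  3^(3 + 1) + 3 = 84  −1 ⇒ G_1=83
G_1=83  [base 3] 3^(3 + 1) + 2  →[3↦4]→  4^(4 + 1) + 2 = 1026  −1 ⇒ G_2=1025
G_2=1025  [base 4] 4^(4 + 1) + 1  →[4↦5]→  5^(5 + 1) + 1 = 15626  −1 ⇒ G_3=15625
G_3=15625  [base 5] 5^(5 + 1)  →[5↦6]→  6^(6 + 1) = 279936  −1 ⇒ G_4=279935

10, 83, 1025, 15625, 279935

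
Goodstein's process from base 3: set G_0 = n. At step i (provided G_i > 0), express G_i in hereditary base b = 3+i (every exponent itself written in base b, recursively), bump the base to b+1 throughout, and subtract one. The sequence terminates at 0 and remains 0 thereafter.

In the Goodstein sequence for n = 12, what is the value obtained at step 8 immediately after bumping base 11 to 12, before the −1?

88

[0] 12 ≡ 3^2 + 3 (base 3). Lift 4: 20. −1: 19.
[1] 19 ≡ 4^2 + 3 (base 4). Lift 5: 28. −1: 27.
[2] 27 ≡ 5^2 + 2 (base 5). Lift 6: 38. −1: 37.
[3] 37 ≡ 6^2 + 1 (base 6). Lift 7: 50. −1: 49.
[4] 49 ≡ 7^2 (base 7). Lift 8: 64. −1: 63.
[5] 63 ≡ 7·8 + 7 (base 8). Lift 9: 70. −1: 69.
[6] 69 ≡ 7·9 + 6 (base 9). Lift 10: 76. −1: 75.
[7] 75 ≡ 7·10 + 5 (base 10). Lift 11: 82. −1: 81.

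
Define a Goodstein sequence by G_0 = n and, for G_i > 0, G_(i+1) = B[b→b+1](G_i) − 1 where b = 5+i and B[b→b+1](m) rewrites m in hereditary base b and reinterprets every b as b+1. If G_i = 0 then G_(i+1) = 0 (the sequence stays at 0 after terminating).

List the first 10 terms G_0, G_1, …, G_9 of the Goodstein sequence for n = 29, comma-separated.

29, 39, 51, 65, 81, 99, 107, 115, 123, 131

i=0: 29 = 5^2 + 4 (b=5); 5→6: 6^2 + 4 = 40; 40−1 = 39
i=1: 39 = 6^2 + 3 (b=6); 6→7: 7^2 + 3 = 52; 52−1 = 51
i=2: 51 = 7^2 + 2 (b=7); 7→8: 8^2 + 2 = 66; 66−1 = 65
i=3: 65 = 8^2 + 1 (b=8); 8→9: 9^2 + 1 = 82; 82−1 = 81
i=4: 81 = 9^2 (b=9); 9→10: 10^2 = 100; 100−1 = 99
i=5: 99 = 9·10 + 9 (b=10); 10→11: 9·11 + 9 = 108; 108−1 = 107
i=6: 107 = 9·11 + 8 (b=11); 11→12: 9·12 + 8 = 116; 116−1 = 115
i=7: 115 = 9·12 + 7 (b=12); 12→13: 9·13 + 7 = 124; 124−1 = 123
i=8: 123 = 9·13 + 6 (b=13); 13→14: 9·14 + 6 = 132; 132−1 = 131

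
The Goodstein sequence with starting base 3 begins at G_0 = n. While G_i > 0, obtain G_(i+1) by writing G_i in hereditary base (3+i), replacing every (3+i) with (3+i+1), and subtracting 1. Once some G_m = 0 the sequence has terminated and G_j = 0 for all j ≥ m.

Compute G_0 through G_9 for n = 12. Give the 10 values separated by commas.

12, 19, 27, 37, 49, 63, 69, 75, 81, 87

G_0=12  [base 3] 3^2 + 3  →[3↦4]→  4^2 + 4 = 20  −1 ⇒ G_1=19
G_1=19  [base 4] 4^2 + 3  →[4↦5]→  5^2 + 3 = 28  −1 ⇒ G_2=27
G_2=27  [base 5] 5^2 + 2  →[5↦6]→  6^2 + 2 = 38  −1 ⇒ G_3=37
G_3=37  [base 6] 6^2 + 1  →[6↦7]→  7^2 + 1 = 50  −1 ⇒ G_4=49
G_4=49  [base 7] 7^2  →[7↦8]→  8^2 = 64  −1 ⇒ G_5=63
G_5=63  [base 8] 7·8 + 7  →[8↦9]→  7·9 + 7 = 70  −1 ⇒ G_6=69
G_6=69  [base 9] 7·9 + 6  →[9↦10]→  7·10 + 6 = 76  −1 ⇒ G_7=75
G_7=75  [base 10] 7·10 + 5  →[10↦11]→  7·11 + 5 = 82  −1 ⇒ G_8=81
G_8=81  [base 11] 7·11 + 4  →[11↦12]→  7·12 + 4 = 88  −1 ⇒ G_9=87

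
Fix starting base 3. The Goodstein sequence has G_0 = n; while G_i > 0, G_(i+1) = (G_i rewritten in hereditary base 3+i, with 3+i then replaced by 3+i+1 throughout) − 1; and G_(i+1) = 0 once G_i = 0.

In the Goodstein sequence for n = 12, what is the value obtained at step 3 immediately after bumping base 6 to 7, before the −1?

12 —HB3→ 3^2 + 3 —bump→ 4^2 + 4 = 20 —(−1)→ 19
19 —HB4→ 4^2 + 3 —bump→ 5^2 + 3 = 28 —(−1)→ 27
27 —HB5→ 5^2 + 2 —bump→ 6^2 + 2 = 38 —(−1)→ 37
37 —HB6→ 6^2 + 1 —bump→ 7^2 + 1 = 50 —(−1)→ 49

50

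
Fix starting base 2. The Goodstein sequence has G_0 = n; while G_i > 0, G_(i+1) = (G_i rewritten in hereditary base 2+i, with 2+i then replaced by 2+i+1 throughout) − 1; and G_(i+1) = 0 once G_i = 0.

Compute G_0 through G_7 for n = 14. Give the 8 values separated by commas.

14, 110, 1281, 18750, 326591, 5862840, 134404971, 3487116548

base 2: 14 = 2^(2 + 1) + 2^2 + 2; at 3: 3^(3 + 1) + 3^3 + 3 = 111; next = 110
base 3: 110 = 3^(3 + 1) + 3^3 + 2; at 4: 4^(4 + 1) + 4^4 + 2 = 1282; next = 1281
base 4: 1281 = 4^(4 + 1) + 4^4 + 1; at 5: 5^(5 + 1) + 5^5 + 1 = 18751; next = 18750
base 5: 18750 = 5^(5 + 1) + 5^5; at 6: 6^(6 + 1) + 6^6 = 326592; next = 326591
base 6: 326591 = 6^(6 + 1) + 5·6^5 + 5·6^4 + 5·6^3 + 5·6^2 + 5·6 + 5; at 7: 7^(7 + 1) + 5·7^5 + 5·7^4 + 5·7^3 + 5·7^2 + 5·7 + 5 = 5862841; next = 5862840
base 7: 5862840 = 7^(7 + 1) + 5·7^5 + 5·7^4 + 5·7^3 + 5·7^2 + 5·7 + 4; at 8: 8^(8 + 1) + 5·8^5 + 5·8^4 + 5·8^3 + 5·8^2 + 5·8 + 4 = 134404972; next = 134404971
base 8: 134404971 = 8^(8 + 1) + 5·8^5 + 5·8^4 + 5·8^3 + 5·8^2 + 5·8 + 3; at 9: 9^(9 + 1) + 5·9^5 + 5·9^4 + 5·9^3 + 5·9^2 + 5·9 + 3 = 3487116549; next = 3487116548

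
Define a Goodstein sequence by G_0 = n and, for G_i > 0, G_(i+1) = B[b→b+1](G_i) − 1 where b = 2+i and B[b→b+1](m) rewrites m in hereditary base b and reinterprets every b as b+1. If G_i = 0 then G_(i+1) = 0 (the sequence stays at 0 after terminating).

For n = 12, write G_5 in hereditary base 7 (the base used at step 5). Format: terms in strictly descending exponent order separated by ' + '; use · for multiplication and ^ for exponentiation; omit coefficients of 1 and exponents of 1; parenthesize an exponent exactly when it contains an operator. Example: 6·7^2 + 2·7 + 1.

[0] 12 ≡ 2^(2 + 1) + 2^2 (base 2). Lift 3: 108. −1: 107.
[1] 107 ≡ 3^(3 + 1) + 2·3^2 + 2·3 + 2 (base 3). Lift 4: 1066. −1: 1065.
[2] 1065 ≡ 4^(4 + 1) + 2·4^2 + 2·4 + 1 (base 4). Lift 5: 15686. −1: 15685.
[3] 15685 ≡ 5^(5 + 1) + 2·5^2 + 2·5 (base 5). Lift 6: 280020. −1: 280019.
[4] 280019 ≡ 6^(6 + 1) + 2·6^2 + 6 + 5 (base 6). Lift 7: 5764911. −1: 5764910.
[5] 5764910 ≡ 7^(7 + 1) + 2·7^2 + 7 + 4 (base 7). Lift 8: 134217868. −1: 134217867.

7^(7 + 1) + 2·7^2 + 7 + 4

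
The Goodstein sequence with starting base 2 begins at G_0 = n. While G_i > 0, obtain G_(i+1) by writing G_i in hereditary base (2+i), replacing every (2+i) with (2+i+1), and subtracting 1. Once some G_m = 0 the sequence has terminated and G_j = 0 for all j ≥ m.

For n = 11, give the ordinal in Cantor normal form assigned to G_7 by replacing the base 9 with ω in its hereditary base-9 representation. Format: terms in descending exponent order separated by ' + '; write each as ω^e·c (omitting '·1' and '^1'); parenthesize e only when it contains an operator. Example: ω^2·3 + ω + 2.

i=0: 11 = 2^(2 + 1) + 2 + 1 (b=2); 2→3: 3^(3 + 1) + 3 + 1 = 85; 85−1 = 84
i=1: 84 = 3^(3 + 1) + 3 (b=3); 3→4: 4^(4 + 1) + 4 = 1028; 1028−1 = 1027
i=2: 1027 = 4^(4 + 1) + 3 (b=4); 4→5: 5^(5 + 1) + 3 = 15628; 15628−1 = 15627
i=3: 15627 = 5^(5 + 1) + 2 (b=5); 5→6: 6^(6 + 1) + 2 = 279938; 279938−1 = 279937
i=4: 279937 = 6^(6 + 1) + 1 (b=6); 6→7: 7^(7 + 1) + 1 = 5764802; 5764802−1 = 5764801
i=5: 5764801 = 7^(7 + 1) (b=7); 7→8: 8^(8 + 1) = 134217728; 134217728−1 = 134217727
i=6: 134217727 = 7·8^8 + 7·8^7 + 7·8^6 + 7·8^5 + 7·8^4 + 7·8^3 + 7·8^2 + 7·8 + 7 (b=8); 8→9: 7·9^9 + 7·9^7 + 7·9^6 + 7·9^5 + 7·9^4 + 7·9^3 + 7·9^2 + 7·9 + 7 = 2749609303; 2749609303−1 = 2749609302
i=7: 2749609302 = 7·9^9 + 7·9^7 + 7·9^6 + 7·9^5 + 7·9^4 + 7·9^3 + 7·9^2 + 7·9 + 6 (b=9); 9→10: 7·10^10 + 7·10^7 + 7·10^6 + 7·10^5 + 7·10^4 + 7·10^3 + 7·10^2 + 7·10 + 6 = 70077777776; 70077777776−1 = 70077777775

ω^ω·7 + ω^7·7 + ω^6·7 + ω^5·7 + ω^4·7 + ω^3·7 + ω^2·7 + ω·7 + 6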